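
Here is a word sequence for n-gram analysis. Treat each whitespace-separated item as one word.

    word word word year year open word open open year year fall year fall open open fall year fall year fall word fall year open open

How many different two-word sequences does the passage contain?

26 tokens → 25 bigram windows in total.
Repeated bigrams (each contributes count−1 duplicates):
  fall year: 4
  year fall: 4
  open open: 3
  word word: 2
  year open: 2
  year year: 2
11 duplicate windows → 25 − 11 = 14 distinct.

14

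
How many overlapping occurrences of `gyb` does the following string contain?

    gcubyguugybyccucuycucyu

Sliding a length-3 window over the 23 characters (21 positions):
  position 9–11: gyb

1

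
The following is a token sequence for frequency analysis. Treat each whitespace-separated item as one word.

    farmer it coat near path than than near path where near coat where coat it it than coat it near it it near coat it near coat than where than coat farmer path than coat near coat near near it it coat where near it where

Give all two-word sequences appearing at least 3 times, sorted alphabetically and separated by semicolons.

coat it; coat near; it it; it near; near coat; near it; than coat

Bigram counts meeting the condition (at least 3 times):
  coat it: 3
  coat near: 3
  it it: 3
  it near: 3
  near coat: 4
  near it: 3
  than coat: 3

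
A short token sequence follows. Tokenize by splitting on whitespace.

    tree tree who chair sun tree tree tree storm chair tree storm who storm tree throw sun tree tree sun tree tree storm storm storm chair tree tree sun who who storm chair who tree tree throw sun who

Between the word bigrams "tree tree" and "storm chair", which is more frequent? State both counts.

"tree tree" (7 vs 3)

"tree tree": 7 occurrences
"storm chair": 3 occurrences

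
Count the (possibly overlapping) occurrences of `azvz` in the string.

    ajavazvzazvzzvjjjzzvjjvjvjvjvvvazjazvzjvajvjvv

3

Sliding a length-4 window over the 46 characters (43 positions):
  position 5–8: azvz
  position 9–12: azvz
  position 35–38: azvz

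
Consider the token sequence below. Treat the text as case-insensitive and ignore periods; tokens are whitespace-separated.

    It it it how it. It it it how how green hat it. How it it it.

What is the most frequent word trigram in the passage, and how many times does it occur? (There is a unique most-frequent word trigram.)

"it it it", 4 times

Trigram frequencies (highest first):
  it it it: 4
  it it how: 2
  it how it: 2
  how it it: 2
  it how how: 1
  how how green: 1
  … (3 more, each ≤ 1)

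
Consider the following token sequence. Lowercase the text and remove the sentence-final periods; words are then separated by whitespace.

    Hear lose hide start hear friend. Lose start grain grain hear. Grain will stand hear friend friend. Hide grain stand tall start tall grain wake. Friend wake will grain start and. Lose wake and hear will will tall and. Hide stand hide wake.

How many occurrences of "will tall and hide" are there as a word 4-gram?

1

Scanning the 40 overlapping 4-gram windows for "will tall and hide":
  position 37–40: will tall and hide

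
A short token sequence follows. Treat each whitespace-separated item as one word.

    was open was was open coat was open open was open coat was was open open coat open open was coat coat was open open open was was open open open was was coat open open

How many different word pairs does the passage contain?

36 tokens → 35 bigram windows in total.
Repeated bigrams (each contributes count−1 duplicates):
  open open: 8
  was open: 7
  open was: 5
  was was: 4
  coat was: 3
  open coat: 3
  coat open: 2
  was coat: 2
26 duplicate windows → 35 − 26 = 9 distinct.

9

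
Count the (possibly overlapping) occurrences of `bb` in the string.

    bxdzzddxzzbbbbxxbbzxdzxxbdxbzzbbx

5

Sliding a length-2 window over the 33 characters (32 positions):
  position 11–12: bb
  position 12–13: bb
  position 13–14: bb
  position 17–18: bb
  position 31–32: bb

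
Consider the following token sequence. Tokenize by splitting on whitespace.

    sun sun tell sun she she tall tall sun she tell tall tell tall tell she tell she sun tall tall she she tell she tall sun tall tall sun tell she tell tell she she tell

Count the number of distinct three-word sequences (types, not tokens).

29

37 tokens → 35 trigram windows in total.
Repeated trigrams (each contributes count−1 duplicates):
  she she tell: 2
  she tell she: 2
  sun tall tall: 2
  tall tall sun: 2
  tell she tell: 2
  tell tall tell: 2
6 duplicate windows → 35 − 6 = 29 distinct.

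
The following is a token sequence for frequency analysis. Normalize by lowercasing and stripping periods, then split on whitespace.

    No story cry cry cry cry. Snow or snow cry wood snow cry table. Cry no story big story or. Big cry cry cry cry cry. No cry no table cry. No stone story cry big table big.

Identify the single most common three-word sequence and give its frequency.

Trigram frequencies (highest first):
  cry cry cry: 5
  table cry no: 2
  no story cry: 1
  story cry cry: 1
  cry cry snow: 1
  cry snow or: 1
  … (25 more, each ≤ 1)

"cry cry cry", 5 times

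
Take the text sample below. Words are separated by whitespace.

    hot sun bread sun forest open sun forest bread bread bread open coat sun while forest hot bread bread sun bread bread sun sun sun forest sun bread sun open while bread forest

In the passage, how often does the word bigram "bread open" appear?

1

Scanning the 32 overlapping bigram windows for "bread open":
  position 11–12: bread open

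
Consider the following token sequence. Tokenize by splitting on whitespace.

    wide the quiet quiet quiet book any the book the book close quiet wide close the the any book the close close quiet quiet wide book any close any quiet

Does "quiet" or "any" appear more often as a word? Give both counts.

"quiet" (7 vs 4)

"quiet": 7 occurrences
"any": 4 occurrences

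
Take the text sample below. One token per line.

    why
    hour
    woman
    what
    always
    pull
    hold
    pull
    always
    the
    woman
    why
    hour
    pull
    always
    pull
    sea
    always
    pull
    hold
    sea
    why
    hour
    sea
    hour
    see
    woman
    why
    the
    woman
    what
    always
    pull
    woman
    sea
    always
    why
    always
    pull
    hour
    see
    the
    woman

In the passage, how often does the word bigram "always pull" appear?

5

Scanning the 42 overlapping bigram windows for "always pull":
  position 5–6: always pull
  position 15–16: always pull
  position 18–19: always pull
  position 32–33: always pull
  position 38–39: always pull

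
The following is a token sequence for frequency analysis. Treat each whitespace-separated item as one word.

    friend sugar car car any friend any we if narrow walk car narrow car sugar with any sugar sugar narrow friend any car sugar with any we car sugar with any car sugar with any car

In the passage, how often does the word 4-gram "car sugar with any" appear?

4

Scanning the 33 overlapping 4-gram windows for "car sugar with any":
  position 14–17: car sugar with any
  position 23–26: car sugar with any
  position 28–31: car sugar with any
  position 32–35: car sugar with any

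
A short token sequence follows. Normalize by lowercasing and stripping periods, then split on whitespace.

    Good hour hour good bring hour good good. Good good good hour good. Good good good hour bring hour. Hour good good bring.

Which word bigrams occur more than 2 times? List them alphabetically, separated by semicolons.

good good; good hour; hour good

Bigram counts meeting the condition (more than 2 times):
  good good: 8
  good hour: 3
  hour good: 4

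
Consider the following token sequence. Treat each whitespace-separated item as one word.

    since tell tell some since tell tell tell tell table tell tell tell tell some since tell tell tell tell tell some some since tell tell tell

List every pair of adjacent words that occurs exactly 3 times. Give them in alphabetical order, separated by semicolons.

some since; tell some

Bigram counts meeting the condition (exactly 3 times):
  some since: 3
  tell some: 3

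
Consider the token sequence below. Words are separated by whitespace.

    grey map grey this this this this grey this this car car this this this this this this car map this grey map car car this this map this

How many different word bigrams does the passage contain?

12

29 tokens → 28 bigram windows in total.
Repeated bigrams (each contributes count−1 duplicates):
  this this: 10
  car car: 2
  car this: 2
  grey map: 2
  grey this: 2
  map this: 2
  this car: 2
  this grey: 2
16 duplicate windows → 28 − 16 = 12 distinct.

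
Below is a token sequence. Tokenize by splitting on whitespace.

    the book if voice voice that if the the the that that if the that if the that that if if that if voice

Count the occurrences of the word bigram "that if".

Scanning the 23 overlapping bigram windows for "that if":
  position 6–7: that if
  position 12–13: that if
  position 15–16: that if
  position 19–20: that if
  position 22–23: that if

5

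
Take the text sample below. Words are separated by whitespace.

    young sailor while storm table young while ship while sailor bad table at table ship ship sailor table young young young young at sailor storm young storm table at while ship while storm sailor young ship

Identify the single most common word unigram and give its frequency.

"young", 8 times

Unigram frequencies (highest first):
  young: 8
  sailor: 5
  while: 5
  table: 5
  ship: 5
  storm: 4
  … (2 more, each ≤ 3)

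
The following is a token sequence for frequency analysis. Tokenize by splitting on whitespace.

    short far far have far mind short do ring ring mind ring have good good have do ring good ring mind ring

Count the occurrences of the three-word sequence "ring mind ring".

Scanning the 20 overlapping trigram windows for "ring mind ring":
  position 10–12: ring mind ring
  position 20–22: ring mind ring

2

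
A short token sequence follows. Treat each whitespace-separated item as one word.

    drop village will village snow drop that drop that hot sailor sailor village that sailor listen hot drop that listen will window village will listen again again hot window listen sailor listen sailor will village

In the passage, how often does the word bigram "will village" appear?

2

Scanning the 34 overlapping bigram windows for "will village":
  position 3–4: will village
  position 34–35: will village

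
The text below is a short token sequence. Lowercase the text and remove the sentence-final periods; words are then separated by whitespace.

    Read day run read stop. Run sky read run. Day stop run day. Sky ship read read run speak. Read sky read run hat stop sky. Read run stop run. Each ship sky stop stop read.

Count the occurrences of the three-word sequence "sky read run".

3

Scanning the 34 overlapping trigram windows for "sky read run":
  position 7–9: sky read run
  position 21–23: sky read run
  position 26–28: sky read run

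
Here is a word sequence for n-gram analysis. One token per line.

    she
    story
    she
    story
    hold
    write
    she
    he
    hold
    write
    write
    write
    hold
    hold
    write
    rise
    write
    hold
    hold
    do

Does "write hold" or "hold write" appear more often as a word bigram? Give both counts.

"hold write" (3 vs 2)

"write hold": 2 occurrences
"hold write": 3 occurrences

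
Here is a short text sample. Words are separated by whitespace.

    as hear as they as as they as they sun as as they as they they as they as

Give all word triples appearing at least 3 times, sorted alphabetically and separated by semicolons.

Trigram counts meeting the condition (at least 3 times):
  as they as: 4
  they as they: 3

as they as; they as they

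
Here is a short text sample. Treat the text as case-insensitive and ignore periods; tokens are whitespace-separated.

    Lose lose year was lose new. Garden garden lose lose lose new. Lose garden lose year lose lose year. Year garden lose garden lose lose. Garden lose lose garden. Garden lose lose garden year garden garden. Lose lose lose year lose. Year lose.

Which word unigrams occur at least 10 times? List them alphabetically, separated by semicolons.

Unigram counts meeting the condition (at least 10 times):
  garden: 11
  lose: 22

garden; lose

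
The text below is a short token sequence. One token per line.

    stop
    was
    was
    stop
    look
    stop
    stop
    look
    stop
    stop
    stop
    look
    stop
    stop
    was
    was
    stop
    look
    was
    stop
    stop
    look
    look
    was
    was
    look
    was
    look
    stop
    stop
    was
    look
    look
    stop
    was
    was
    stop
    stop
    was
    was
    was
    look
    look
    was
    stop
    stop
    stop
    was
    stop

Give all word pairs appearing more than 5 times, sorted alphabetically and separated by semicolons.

Bigram counts meeting the condition (more than 5 times):
  stop stop: 9
  stop was: 6
  was stop: 6
  was was: 6

stop stop; stop was; was stop; was was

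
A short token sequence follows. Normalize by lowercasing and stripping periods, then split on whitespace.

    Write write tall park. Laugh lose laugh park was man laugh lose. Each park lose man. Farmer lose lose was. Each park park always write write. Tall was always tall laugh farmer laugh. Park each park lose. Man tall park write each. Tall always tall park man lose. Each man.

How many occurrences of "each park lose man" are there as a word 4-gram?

Scanning the 47 overlapping 4-gram windows for "each park lose man":
  position 13–16: each park lose man
  position 35–38: each park lose man

2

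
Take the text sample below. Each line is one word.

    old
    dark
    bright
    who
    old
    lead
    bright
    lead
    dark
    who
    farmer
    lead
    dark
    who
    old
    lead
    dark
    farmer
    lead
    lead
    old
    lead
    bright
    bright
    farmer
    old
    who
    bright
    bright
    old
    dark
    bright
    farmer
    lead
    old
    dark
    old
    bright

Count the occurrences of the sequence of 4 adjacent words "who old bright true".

0

Scanning the 35 overlapping 4-gram windows for "who old bright true":
  (none found)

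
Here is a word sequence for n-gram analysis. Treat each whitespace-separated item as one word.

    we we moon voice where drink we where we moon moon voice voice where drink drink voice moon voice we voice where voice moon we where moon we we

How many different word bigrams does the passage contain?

29 tokens → 28 bigram windows in total.
Repeated bigrams (each contributes count−1 duplicates):
  moon voice: 3
  voice where: 3
  moon we: 2
  voice moon: 2
  we moon: 2
  we we: 2
  we where: 2
  where drink: 2
10 duplicate windows → 28 − 10 = 18 distinct.

18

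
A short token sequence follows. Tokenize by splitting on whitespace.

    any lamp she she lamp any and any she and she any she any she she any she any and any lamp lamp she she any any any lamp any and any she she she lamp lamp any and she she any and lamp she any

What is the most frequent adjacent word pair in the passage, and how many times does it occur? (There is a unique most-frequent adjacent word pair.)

Bigram frequencies (highest first):
  she any: 7
  she she: 6
  any and: 5
  any she: 5
  any lamp: 3
  lamp she: 3
  … (8 more, each ≤ 3)

"she any", 7 times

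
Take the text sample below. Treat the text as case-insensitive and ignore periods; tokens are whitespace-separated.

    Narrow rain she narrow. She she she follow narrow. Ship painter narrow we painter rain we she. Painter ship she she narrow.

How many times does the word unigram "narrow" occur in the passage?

5

Scanning the 22 tokens for "narrow":
  position 1: narrow
  position 4: narrow
  position 9: narrow
  position 12: narrow
  position 22: narrow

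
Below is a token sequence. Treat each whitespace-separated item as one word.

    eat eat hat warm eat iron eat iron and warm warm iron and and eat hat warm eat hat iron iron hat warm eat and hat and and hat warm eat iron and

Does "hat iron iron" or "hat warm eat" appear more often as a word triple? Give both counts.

"hat warm eat" (4 vs 1)

"hat iron iron": 1 occurrence
"hat warm eat": 4 occurrences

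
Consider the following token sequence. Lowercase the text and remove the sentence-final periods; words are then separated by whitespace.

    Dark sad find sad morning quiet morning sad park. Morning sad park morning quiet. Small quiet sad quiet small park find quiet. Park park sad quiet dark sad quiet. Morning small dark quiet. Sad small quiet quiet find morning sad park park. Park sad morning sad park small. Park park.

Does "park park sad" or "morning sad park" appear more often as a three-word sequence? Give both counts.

"morning sad park" (4 vs 2)

"park park sad": 2 occurrences
"morning sad park": 4 occurrences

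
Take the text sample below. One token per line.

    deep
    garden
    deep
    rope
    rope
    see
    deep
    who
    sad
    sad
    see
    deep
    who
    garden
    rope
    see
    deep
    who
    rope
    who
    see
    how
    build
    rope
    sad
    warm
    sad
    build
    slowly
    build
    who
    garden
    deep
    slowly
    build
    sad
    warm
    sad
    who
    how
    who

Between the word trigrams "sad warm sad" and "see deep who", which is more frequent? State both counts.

"sad warm sad": 2 occurrences
"see deep who": 3 occurrences

"see deep who" (3 vs 2)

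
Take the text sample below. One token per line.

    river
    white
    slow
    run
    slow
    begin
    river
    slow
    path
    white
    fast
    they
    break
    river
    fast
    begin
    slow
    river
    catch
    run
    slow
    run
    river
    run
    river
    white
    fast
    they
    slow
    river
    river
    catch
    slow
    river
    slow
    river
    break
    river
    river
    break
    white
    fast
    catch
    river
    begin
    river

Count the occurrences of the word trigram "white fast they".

Scanning the 44 overlapping trigram windows for "white fast they":
  position 10–12: white fast they
  position 26–28: white fast they

2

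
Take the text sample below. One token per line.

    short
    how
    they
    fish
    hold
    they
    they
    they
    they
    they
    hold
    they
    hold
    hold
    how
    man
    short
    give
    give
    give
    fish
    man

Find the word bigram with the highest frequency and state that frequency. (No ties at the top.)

"they they", 4 times

Bigram frequencies (highest first):
  they they: 4
  hold they: 2
  they hold: 2
  give give: 2
  short how: 1
  how they: 1
  … (9 more, each ≤ 1)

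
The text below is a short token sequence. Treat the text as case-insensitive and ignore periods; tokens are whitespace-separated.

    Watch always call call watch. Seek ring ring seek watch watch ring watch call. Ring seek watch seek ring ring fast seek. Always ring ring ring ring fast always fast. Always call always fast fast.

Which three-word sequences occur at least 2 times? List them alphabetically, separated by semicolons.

Trigram counts meeting the condition (at least 2 times):
  ring ring fast: 2
  ring ring ring: 2
  ring seek watch: 2
  seek ring ring: 2
  watch seek ring: 2

ring ring fast; ring ring ring; ring seek watch; seek ring ring; watch seek ring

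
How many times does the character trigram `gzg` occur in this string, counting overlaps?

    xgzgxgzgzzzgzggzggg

4

Sliding a length-3 window over the 19 characters (17 positions):
  position 2–4: gzg
  position 6–8: gzg
  position 12–14: gzg
  position 15–17: gzg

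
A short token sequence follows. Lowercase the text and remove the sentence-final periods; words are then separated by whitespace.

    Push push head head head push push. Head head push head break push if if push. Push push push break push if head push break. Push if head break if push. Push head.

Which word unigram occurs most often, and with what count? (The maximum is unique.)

Unigram frequencies (highest first):
  push: 15
  head: 9
  if: 5
  break: 4

"push", 15 times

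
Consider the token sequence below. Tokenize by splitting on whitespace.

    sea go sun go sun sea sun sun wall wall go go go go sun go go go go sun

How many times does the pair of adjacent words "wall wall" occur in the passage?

1

Scanning the 19 overlapping bigram windows for "wall wall":
  position 9–10: wall wall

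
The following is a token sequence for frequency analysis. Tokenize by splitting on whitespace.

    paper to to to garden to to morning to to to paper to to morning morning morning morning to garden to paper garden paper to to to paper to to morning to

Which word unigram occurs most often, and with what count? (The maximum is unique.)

"to", 18 times

Unigram frequencies (highest first):
  to: 18
  morning: 6
  paper: 5
  garden: 3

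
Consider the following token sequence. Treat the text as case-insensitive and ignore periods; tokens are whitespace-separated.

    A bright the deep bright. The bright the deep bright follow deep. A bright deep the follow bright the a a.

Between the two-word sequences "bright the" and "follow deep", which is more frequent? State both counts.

"bright the": 4 occurrences
"follow deep": 1 occurrence

"bright the" (4 vs 1)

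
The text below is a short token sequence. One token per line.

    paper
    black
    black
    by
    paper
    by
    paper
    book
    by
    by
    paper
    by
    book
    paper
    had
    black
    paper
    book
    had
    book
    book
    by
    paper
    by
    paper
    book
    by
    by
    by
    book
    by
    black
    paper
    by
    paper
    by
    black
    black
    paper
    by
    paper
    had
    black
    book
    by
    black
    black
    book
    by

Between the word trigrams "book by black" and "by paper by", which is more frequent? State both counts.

"by paper by" (4 vs 2)

"book by black": 2 occurrences
"by paper by": 4 occurrences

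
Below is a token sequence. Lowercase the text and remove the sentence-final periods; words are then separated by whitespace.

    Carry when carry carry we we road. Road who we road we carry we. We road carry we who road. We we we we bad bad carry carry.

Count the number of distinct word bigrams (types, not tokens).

17

28 tokens → 27 bigram windows in total.
Repeated bigrams (each contributes count−1 duplicates):
  we we: 5
  carry we: 3
  we road: 3
  carry carry: 2
  road we: 2
10 duplicate windows → 27 − 10 = 17 distinct.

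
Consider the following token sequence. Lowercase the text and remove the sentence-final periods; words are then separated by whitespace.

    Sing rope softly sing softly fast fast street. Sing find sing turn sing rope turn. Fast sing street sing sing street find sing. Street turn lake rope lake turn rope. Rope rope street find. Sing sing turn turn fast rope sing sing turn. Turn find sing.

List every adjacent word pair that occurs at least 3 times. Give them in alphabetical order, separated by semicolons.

find sing; sing sing; sing street; sing turn

Bigram counts meeting the condition (at least 3 times):
  find sing: 4
  sing sing: 3
  sing street: 3
  sing turn: 3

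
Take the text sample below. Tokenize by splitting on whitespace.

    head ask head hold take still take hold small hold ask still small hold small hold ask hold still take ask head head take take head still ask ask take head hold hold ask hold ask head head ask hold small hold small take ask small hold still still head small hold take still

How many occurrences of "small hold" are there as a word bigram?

6

Scanning the 53 overlapping bigram windows for "small hold":
  position 9–10: small hold
  position 13–14: small hold
  position 15–16: small hold
  position 41–42: small hold
  position 46–47: small hold
  position 51–52: small hold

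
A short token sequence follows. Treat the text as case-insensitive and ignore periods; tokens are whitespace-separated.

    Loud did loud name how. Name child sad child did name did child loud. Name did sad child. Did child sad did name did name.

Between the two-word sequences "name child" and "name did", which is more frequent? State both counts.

"name did" (3 vs 1)

"name child": 1 occurrence
"name did": 3 occurrences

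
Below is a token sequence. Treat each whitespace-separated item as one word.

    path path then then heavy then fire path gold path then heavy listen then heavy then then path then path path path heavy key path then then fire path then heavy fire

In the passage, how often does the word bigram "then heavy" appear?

Scanning the 31 overlapping bigram windows for "then heavy":
  position 4–5: then heavy
  position 11–12: then heavy
  position 14–15: then heavy
  position 30–31: then heavy

4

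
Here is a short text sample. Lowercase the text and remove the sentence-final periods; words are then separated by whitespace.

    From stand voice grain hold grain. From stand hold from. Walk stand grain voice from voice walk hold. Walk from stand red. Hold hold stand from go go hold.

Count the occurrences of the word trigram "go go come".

0

Scanning the 27 overlapping trigram windows for "go go come":
  (none found)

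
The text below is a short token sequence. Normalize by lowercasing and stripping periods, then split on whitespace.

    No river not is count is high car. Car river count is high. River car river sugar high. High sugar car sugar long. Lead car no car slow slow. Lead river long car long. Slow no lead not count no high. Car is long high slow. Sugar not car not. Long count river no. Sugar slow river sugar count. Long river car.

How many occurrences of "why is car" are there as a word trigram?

Scanning the 60 overlapping trigram windows for "why is car":
  (none found)

0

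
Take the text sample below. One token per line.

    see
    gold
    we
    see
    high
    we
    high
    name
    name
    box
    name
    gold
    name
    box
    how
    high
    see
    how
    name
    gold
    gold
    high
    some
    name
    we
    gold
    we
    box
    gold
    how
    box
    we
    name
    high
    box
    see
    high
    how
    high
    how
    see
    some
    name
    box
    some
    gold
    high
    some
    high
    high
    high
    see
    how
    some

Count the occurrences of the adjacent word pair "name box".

Scanning the 53 overlapping bigram windows for "name box":
  position 9–10: name box
  position 13–14: name box
  position 43–44: name box

3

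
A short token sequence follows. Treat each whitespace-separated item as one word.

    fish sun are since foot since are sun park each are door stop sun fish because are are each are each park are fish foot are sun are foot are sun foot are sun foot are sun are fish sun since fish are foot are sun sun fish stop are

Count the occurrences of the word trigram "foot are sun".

Scanning the 48 overlapping trigram windows for "foot are sun":
  position 25–27: foot are sun
  position 29–31: foot are sun
  position 32–34: foot are sun
  position 35–37: foot are sun
  position 44–46: foot are sun

5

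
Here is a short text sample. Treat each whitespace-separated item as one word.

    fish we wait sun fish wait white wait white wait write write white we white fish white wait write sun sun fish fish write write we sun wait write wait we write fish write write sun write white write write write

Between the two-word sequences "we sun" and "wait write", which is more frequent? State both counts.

"we sun": 1 occurrence
"wait write": 3 occurrences

"wait write" (3 vs 1)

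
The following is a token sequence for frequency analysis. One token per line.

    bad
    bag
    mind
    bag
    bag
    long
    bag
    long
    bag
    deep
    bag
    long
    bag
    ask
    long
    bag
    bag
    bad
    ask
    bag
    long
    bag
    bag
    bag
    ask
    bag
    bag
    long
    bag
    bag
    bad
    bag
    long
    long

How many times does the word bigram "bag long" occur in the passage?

6

Scanning the 33 overlapping bigram windows for "bag long":
  position 5–6: bag long
  position 7–8: bag long
  position 11–12: bag long
  position 20–21: bag long
  position 27–28: bag long
  position 32–33: bag long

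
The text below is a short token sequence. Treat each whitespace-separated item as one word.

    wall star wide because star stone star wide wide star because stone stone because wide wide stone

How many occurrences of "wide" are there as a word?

Scanning the 17 tokens for "wide":
  position 3: wide
  position 8: wide
  position 9: wide
  position 15: wide
  position 16: wide

5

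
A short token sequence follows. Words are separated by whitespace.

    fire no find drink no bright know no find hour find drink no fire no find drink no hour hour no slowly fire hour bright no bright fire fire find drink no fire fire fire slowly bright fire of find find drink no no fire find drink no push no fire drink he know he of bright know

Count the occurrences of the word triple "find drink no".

6

Scanning the 56 overlapping trigram windows for "find drink no":
  position 3–5: find drink no
  position 11–13: find drink no
  position 16–18: find drink no
  position 30–32: find drink no
  position 41–43: find drink no
  position 46–48: find drink no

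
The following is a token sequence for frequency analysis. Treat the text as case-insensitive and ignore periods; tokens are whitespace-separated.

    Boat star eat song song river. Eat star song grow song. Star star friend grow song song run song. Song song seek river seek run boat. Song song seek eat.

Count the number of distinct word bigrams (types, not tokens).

30 tokens → 29 bigram windows in total.
Repeated bigrams (each contributes count−1 duplicates):
  song song: 5
  grow song: 2
  song seek: 2
6 duplicate windows → 29 − 6 = 23 distinct.

23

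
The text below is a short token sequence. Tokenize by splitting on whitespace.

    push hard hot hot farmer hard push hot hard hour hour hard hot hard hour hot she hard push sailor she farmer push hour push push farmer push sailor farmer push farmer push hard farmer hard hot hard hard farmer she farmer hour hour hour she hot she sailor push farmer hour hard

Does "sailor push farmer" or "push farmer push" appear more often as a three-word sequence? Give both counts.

"push farmer push" (2 vs 1)

"sailor push farmer": 1 occurrence
"push farmer push": 2 occurrences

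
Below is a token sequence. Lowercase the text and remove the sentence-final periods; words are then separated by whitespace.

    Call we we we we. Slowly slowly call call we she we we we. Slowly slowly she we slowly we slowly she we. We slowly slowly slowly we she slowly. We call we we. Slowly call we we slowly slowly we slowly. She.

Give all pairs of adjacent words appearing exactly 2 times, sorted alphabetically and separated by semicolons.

slowly call; we she

Bigram counts meeting the condition (exactly 2 times):
  slowly call: 2
  we she: 2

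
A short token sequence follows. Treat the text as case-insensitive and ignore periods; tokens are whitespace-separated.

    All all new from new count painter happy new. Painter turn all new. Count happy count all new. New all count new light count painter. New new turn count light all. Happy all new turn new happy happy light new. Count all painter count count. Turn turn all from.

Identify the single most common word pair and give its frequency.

Bigram frequencies (highest first):
  all new: 4
  new count: 3
  count painter: 2
  turn all: 2
  count all: 2
  new new: 2
  … (32 more, each ≤ 2)

"all new", 4 times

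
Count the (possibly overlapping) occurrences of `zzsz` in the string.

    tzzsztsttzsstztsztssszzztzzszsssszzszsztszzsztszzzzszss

Sliding a length-4 window over the 55 characters (52 positions):
  position 2–5: zzsz
  position 26–29: zzsz
  position 34–37: zzsz
  position 42–45: zzsz
  position 50–53: zzsz

5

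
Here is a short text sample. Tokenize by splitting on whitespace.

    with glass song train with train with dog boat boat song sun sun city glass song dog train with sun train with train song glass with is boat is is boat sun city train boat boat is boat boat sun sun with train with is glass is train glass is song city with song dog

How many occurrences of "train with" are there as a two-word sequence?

Scanning the 54 overlapping bigram windows for "train with":
  position 4–5: train with
  position 6–7: train with
  position 18–19: train with
  position 21–22: train with
  position 43–44: train with

5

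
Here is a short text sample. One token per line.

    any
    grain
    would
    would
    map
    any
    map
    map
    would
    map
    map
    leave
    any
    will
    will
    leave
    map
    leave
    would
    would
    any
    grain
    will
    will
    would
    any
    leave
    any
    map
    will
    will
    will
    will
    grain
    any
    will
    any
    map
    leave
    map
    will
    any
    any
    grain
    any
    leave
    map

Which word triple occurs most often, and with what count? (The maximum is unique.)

Trigram frequencies (highest first):
  will will will: 2
  any grain would: 1
  grain would would: 1
  would would map: 1
  would map any: 1
  map any map: 1
  … (38 more, each ≤ 1)

"will will will", 2 times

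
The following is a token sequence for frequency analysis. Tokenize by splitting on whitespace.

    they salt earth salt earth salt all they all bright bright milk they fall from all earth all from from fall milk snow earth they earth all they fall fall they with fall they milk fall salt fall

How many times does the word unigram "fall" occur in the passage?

7

Scanning the 38 tokens for "fall":
  position 14: fall
  position 21: fall
  position 29: fall
  position 30: fall
  position 33: fall
  position 36: fall
  position 38: fall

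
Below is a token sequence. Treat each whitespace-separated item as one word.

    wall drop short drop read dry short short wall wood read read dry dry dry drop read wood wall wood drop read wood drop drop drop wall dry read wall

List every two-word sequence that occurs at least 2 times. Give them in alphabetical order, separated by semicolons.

drop drop; drop read; dry dry; read dry; read wood; wall wood; wood drop

Bigram counts meeting the condition (at least 2 times):
  drop drop: 2
  drop read: 3
  dry dry: 2
  read dry: 2
  read wood: 2
  wall wood: 2
  wood drop: 2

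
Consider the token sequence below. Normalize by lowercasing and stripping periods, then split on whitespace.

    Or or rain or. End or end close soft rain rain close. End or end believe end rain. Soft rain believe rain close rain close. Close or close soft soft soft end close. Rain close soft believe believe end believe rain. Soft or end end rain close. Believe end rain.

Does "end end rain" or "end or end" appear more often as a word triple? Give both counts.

"end end rain": 1 occurrence
"end or end": 2 occurrences

"end or end" (2 vs 1)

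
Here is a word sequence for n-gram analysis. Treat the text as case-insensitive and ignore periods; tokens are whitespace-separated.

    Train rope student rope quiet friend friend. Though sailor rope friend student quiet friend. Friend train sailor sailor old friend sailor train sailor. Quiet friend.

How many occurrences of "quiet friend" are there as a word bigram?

Scanning the 24 overlapping bigram windows for "quiet friend":
  position 5–6: quiet friend
  position 13–14: quiet friend
  position 24–25: quiet friend

3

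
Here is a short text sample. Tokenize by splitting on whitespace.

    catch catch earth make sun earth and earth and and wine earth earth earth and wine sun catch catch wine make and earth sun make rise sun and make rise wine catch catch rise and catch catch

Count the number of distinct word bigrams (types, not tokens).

27

37 tokens → 36 bigram windows in total.
Repeated bigrams (each contributes count−1 duplicates):
  catch catch: 4
  earth and: 3
  and earth: 2
  and wine: 2
  earth earth: 2
  make rise: 2
9 duplicate windows → 36 − 9 = 27 distinct.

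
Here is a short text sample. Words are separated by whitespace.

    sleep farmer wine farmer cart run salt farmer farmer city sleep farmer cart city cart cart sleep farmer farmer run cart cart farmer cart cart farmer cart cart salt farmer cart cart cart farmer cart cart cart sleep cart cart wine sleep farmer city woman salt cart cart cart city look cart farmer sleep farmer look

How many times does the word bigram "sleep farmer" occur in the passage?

5

Scanning the 55 overlapping bigram windows for "sleep farmer":
  position 1–2: sleep farmer
  position 11–12: sleep farmer
  position 17–18: sleep farmer
  position 42–43: sleep farmer
  position 54–55: sleep farmer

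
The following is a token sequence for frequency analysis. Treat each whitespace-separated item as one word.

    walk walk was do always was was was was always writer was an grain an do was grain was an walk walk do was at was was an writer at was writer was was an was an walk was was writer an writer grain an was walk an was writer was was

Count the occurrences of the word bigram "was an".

5

Scanning the 51 overlapping bigram windows for "was an":
  position 12–13: was an
  position 19–20: was an
  position 27–28: was an
  position 34–35: was an
  position 36–37: was an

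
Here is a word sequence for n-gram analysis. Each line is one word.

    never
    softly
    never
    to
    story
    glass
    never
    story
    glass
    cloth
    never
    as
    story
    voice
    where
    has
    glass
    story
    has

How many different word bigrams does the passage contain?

19 tokens → 18 bigram windows in total.
Repeated bigrams (each contributes count−1 duplicates):
  story glass: 2
1 duplicate windows → 18 − 1 = 17 distinct.

17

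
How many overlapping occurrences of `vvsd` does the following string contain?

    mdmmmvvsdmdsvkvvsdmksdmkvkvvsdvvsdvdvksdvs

4

Sliding a length-4 window over the 42 characters (39 positions):
  position 6–9: vvsd
  position 15–18: vvsd
  position 27–30: vvsd
  position 31–34: vvsd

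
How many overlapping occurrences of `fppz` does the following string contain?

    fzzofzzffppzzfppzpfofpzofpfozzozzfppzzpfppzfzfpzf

4

Sliding a length-4 window over the 49 characters (46 positions):
  position 9–12: fppz
  position 14–17: fppz
  position 34–37: fppz
  position 40–43: fppz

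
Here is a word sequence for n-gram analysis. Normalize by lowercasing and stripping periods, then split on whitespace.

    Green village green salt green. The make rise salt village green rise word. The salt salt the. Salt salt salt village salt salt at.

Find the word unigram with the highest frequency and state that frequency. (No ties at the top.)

Unigram frequencies (highest first):
  salt: 9
  green: 4
  village: 3
  the: 3
  rise: 2
  make: 1
  … (2 more, each ≤ 1)

"salt", 9 times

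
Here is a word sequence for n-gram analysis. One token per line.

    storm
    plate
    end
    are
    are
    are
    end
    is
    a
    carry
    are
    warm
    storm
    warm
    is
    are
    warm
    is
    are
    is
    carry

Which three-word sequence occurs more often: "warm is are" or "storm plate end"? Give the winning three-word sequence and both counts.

"warm is are": 2 occurrences
"storm plate end": 1 occurrence

"warm is are" (2 vs 1)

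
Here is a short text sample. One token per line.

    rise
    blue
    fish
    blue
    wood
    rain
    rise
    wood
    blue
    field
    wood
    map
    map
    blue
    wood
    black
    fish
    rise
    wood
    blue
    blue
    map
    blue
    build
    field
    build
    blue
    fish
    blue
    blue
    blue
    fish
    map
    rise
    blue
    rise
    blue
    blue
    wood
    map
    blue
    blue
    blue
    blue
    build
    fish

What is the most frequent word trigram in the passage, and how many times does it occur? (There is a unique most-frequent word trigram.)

"blue blue blue", 3 times

Trigram frequencies (highest first):
  blue blue blue: 3
  blue fish blue: 2
  rise wood blue: 2
  rise blue fish: 1
  fish blue wood: 1
  blue wood rain: 1
  … (34 more, each ≤ 1)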